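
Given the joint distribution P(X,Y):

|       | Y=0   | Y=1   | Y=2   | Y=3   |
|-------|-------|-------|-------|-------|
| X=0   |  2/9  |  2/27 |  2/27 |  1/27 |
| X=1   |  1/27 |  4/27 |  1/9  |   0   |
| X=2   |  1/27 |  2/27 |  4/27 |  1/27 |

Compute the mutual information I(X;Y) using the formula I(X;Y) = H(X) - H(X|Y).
0.2246 bits

I(X;Y) = H(X) - H(X|Y)

Marginal of X (row sums):
  P(X=0) = 2/9 + 2/27 + 2/27 + 1/27 = 11/27
  P(X=1) = 1/27 + 4/27 + 1/9 + 0 = 8/27
  P(X=2) = 1/27 + 2/27 + 4/27 + 1/27 = 8/27
H(X) = -[(11/27)·log₂(11/27) + (8/27)·log₂(8/27) + (8/27)·log₂(8/27)]
  = 0.52778 + 0.51997 + 0.51997 = 1.5677 bits

Marginal of Y (column sums):
  P(Y=0) = 2/9 + 1/27 + 1/27 = 8/27
  P(Y=1) = 2/27 + 4/27 + 2/27 = 8/27
  P(Y=2) = 2/27 + 1/9 + 4/27 = 1/3
  P(Y=3) = 1/27 + 0 + 1/27 = 2/27
H(X|Y) = Σ_y P(y)·H(X|Y=y):
  Y=0: P(Y=0) = 8/27, P(X|Y=0) = (3/4, 1/8, 1/8) → H(X|Y=0) = 1.06128
  Y=1: P(Y=1) = 8/27, P(X|Y=1) = (1/4, 1/2, 1/4) → H(X|Y=1) = 1.50000
  Y=2: P(Y=2) = 1/3, P(X|Y=2) = (2/9, 1/3, 4/9) → H(X|Y=2) = 1.53049
  Y=3: P(Y=3) = 2/27, P(X|Y=3) = (1/2, 0, 1/2) → H(X|Y=3) = 1.00000
H(X|Y) = (8/27)·1.06128 + (8/27)·1.50000 + (1/3)·1.53049 + (2/27)·1.00000 = 1.3431 bits

I(X;Y) = H(X) - H(X|Y) = 1.5677 - 1.3431 = 0.2246 bits

Cross-check via I(X;Y) = H(X) + H(Y) - H(X,Y): computing H(Y) from the column sums and H(X,Y) from the 12 cells in the same way gives H(Y) = 1.8464 bits and H(X,Y) = 3.1895 bits, so
I(X;Y) = 1.5677 + 1.8464 - 3.1895 = 0.2246 bits ✓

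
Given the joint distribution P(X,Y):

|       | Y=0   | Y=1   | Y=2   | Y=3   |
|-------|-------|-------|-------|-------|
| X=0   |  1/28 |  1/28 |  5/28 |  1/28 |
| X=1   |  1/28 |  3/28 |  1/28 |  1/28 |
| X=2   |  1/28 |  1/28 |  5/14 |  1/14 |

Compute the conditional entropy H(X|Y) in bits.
1.3136 bits

H(X|Y) = H(X,Y) - H(Y)

H(X,Y) = -Σ_{x,y} P(x,y) log₂ P(x,y). Per-cell terms -P(x,y)·log₂P(x,y):
  X=0: 0.17169, 0.17169, 0.44383, 0.17169
  X=1: 0.17169, 0.34526, 0.17169, 0.17169
  X=2: 0.17169, 0.17169, 0.53051, 0.27195
Sum of the 12 terms: H(X,Y) = 2.9651 bits

Marginal of Y (column sums):
  P(Y=0) = 1/28 + 1/28 + 1/28 = 3/28
  P(Y=1) = 1/28 + 3/28 + 1/28 = 5/28
  P(Y=2) = 5/28 + 1/28 + 5/14 = 4/7
  P(Y=3) = 1/28 + 1/28 + 1/14 = 1/7
H(Y) = -[(3/28)·log₂(3/28) + (5/28)·log₂(5/28) + (4/7)·log₂(4/7) + (1/7)·log₂(1/7)]
  = 0.34526 + 0.44383 + 0.46135 + 0.40105 = 1.6515 bits

H(X|Y) = H(X,Y) - H(Y) = 2.9651 - 1.6515 = 1.3136 bits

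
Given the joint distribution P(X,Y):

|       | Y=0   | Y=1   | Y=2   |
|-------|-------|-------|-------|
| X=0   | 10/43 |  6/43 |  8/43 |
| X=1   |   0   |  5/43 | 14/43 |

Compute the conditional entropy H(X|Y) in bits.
0.7381 bits

H(X|Y) = H(X,Y) - H(Y)

H(X,Y) = -Σ_{x,y} P(x,y) log₂ P(x,y). Per-cell terms -P(x,y)·log₂P(x,y):
  X=0: 0.48938, 0.39646, 0.45140
  X=1: 0.00000, 0.36097, 0.52709
  (cells with P = 0 contribute 0)
Sum of the 6 terms: H(X,Y) = 2.2253 bits

Marginal of Y (column sums):
  P(Y=0) = 10/43 + 0 = 10/43
  P(Y=1) = 6/43 + 5/43 = 11/43
  P(Y=2) = 8/43 + 14/43 = 22/43
H(Y) = -[(10/43)·log₂(10/43) + (11/43)·log₂(11/43) + (22/43)·log₂(22/43)]
  = 0.48938 + 0.50314 + 0.49466 = 1.4872 bits

H(X|Y) = H(X,Y) - H(Y) = 2.2253 - 1.4872 = 0.7381 bits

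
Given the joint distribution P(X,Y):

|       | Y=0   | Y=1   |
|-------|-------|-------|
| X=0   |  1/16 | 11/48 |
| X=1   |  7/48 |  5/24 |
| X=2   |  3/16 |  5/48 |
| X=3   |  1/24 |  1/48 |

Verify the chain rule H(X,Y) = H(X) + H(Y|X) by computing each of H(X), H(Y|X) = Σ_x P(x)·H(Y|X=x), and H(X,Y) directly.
H(X) = 1.8173 bits, H(Y|X) = 0.8964 bits, H(X,Y) = 2.7137 bits

Marginal of X (row sums):
  P(X=0) = 1/16 + 11/48 = 7/24
  P(X=1) = 7/48 + 5/24 = 17/48
  P(X=2) = 3/16 + 5/48 = 7/24
  P(X=3) = 1/24 + 1/48 = 1/16
H(X) = -[(7/24)·log₂(7/24) + (17/48)·log₂(17/48) + (7/24)·log₂(7/24) + (1/16)·log₂(1/16)]
  = 0.518469 + 0.530364 + 0.518469 + 0.250000 = 1.8173 bits

H(Y|X) = Σ_x P(x)·H(Y|X=x):
  X=0: P(X=0) = 7/24, P(Y|X=0) = (3/14, 11/14) → H(Y|X=0) = 0.749595
  X=1: P(X=1) = 17/48, P(Y|X=1) = (7/17, 10/17) → H(Y|X=1) = 0.977418
  X=2: P(X=2) = 7/24, P(Y|X=2) = (9/14, 5/14) → H(Y|X=2) = 0.940286
  X=3: P(X=3) = 1/16, P(Y|X=3) = (2/3, 1/3) → H(Y|X=3) = 0.918296
H(Y|X) = (7/24)·0.749595 + (17/48)·0.977418 + (7/24)·0.940286 + (1/16)·0.918296 = 0.8964 bits

H(X,Y) = -Σ_{x,y} P(x,y) log₂ P(x,y). Per-cell terms -P(x,y)·log₂P(x,y):
  X=0: 0.250000, 0.487101
  X=1: 0.405068, 0.471466
  X=2: 0.452820, 0.339899
  X=3: 0.191040, 0.116353
Sum of the 8 terms: H(X,Y) = 2.7137 bits

Chain rule check:
  H(X) + H(Y|X) = 1.8173 + 0.8964 = 2.7137 bits
  H(X,Y) = 2.7137 bits
✓ Chain rule verified.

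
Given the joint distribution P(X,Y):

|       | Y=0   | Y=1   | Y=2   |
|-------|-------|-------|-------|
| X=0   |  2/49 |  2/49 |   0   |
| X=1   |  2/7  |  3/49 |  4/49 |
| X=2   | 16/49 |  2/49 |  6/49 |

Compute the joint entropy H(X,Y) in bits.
2.5215 bits

H(X,Y) = -Σ_{x,y} P(x,y) log₂ P(x,y). Per-cell terms -P(x,y)·log₂P(x,y):
  X=0: 0.18836, 0.18836, 0.00000
  X=1: 0.51639, 0.24672, 0.29508
  X=2: 0.52725, 0.18836, 0.37099
  (cells with P = 0 contribute 0)
Sum of the 9 terms: H(X,Y) = 2.5215 bits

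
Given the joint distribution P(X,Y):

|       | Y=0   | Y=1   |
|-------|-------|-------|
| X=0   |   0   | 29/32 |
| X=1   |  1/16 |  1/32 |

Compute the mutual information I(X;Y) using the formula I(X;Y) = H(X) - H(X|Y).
0.2512 bits

I(X;Y) = H(X) - H(X|Y)

Marginal of X (row sums):
  P(X=0) = 0 + 29/32 = 29/32
  P(X=1) = 1/16 + 1/32 = 3/32
H(X) = -[(29/32)·log₂(29/32) + (3/32)·log₂(3/32)]
  = 0.12870 + 0.32016 = 0.4489 bits

Marginal of Y (column sums):
  P(Y=0) = 0 + 1/16 = 1/16
  P(Y=1) = 29/32 + 1/32 = 15/16
H(X|Y) = Σ_y P(y)·H(X|Y=y):
  Y=0: P(Y=0) = 1/16, P(X|Y=0) = (0, 1) → H(X|Y=0) = 0.00000
  Y=1: P(Y=1) = 15/16, P(X|Y=1) = (29/30, 1/30) → H(X|Y=1) = 0.21084
H(X|Y) = (1/16)·0.00000 + (15/16)·0.21084 = 0.1977 bits

I(X;Y) = H(X) - H(X|Y) = 0.4489 - 0.1977 = 0.2512 bits

Cross-check via I(X;Y) = H(X) + H(Y) - H(X,Y): computing H(Y) from the column sums and H(X,Y) from the 4 cells in the same way gives H(Y) = 0.3373 bits and H(X,Y) = 0.5350 bits, so
I(X;Y) = 0.4489 + 0.3373 - 0.5350 = 0.2512 bits ✓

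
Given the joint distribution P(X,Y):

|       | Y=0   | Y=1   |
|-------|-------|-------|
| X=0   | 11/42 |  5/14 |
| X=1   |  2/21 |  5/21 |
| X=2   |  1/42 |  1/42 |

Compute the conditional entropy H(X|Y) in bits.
1.1508 bits

H(X|Y) = H(X,Y) - H(Y)

H(X,Y) = -Σ_{x,y} P(x,y) log₂ P(x,y). Per-cell terms -P(x,y)·log₂P(x,y):
  X=0: 0.5062, 0.5305
  X=1: 0.3231, 0.4929
  X=2: 0.1284, 0.1284
Sum of the 6 terms: H(X,Y) = 2.1095 bits

Marginal of Y (column sums):
  P(Y=0) = 11/42 + 2/21 + 1/42 = 8/21
  P(Y=1) = 5/14 + 5/21 + 1/42 = 13/21
H(Y) = -[(8/21)·log₂(8/21) + (13/21)·log₂(13/21)]
  = 0.5304 + 0.4283 = 0.9587 bits

H(X|Y) = H(X,Y) - H(Y) = 2.1095 - 0.9587 = 1.1508 bits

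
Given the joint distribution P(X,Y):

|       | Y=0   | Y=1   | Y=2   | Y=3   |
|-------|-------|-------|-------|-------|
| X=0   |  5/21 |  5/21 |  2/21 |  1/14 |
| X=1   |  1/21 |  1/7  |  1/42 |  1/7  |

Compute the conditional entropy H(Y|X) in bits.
1.7803 bits

H(Y|X) = H(X,Y) - H(X)

H(X,Y) = -Σ_{x,y} P(x,y) log₂ P(x,y). Per-cell terms -P(x,y)·log₂P(x,y):
  X=0: 0.49295, 0.49295, 0.32308, 0.27195
  X=1: 0.20916, 0.40105, 0.12839, 0.40105
Sum of the 8 terms: H(X,Y) = 2.7206 bits

Marginal of X (row sums):
  P(X=0) = 5/21 + 5/21 + 2/21 + 1/14 = 9/14
  P(X=1) = 1/21 + 1/7 + 1/42 + 1/7 = 5/14
H(X) = -[(9/14)·log₂(9/14) + (5/14)·log₂(5/14)]
  = 0.40978 + 0.53051 = 0.9403 bits

H(Y|X) = H(X,Y) - H(X) = 2.7206 - 0.9403 = 1.7803 bits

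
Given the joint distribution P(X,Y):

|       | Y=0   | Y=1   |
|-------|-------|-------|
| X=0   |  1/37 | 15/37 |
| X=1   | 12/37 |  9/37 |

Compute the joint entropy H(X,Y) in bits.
1.6918 bits

H(X,Y) = -Σ_{x,y} P(x,y) log₂ P(x,y). Per-cell terms -P(x,y)·log₂P(x,y):
  X=0: 0.14080, 0.52807
  X=1: 0.52686, 0.49610
Sum of the 4 terms: H(X,Y) = 1.6918 bits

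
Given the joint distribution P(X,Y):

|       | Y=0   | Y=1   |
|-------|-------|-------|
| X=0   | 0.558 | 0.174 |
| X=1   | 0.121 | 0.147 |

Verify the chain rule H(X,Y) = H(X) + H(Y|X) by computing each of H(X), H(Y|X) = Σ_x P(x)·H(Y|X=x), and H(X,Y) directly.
H(X) = 0.8386 bits, H(Y|X) = 0.8453 bits, H(X,Y) = 1.6839 bits

Marginal of X (row sums):
  P(X=0) = 0.558 + 0.174 = 0.732
  P(X=1) = 0.121 + 0.147 = 0.268
H(X) = -[0.732·log₂(0.732) + 0.268·log₂(0.268)]
  = 0.3295 + 0.5091 = 0.8386 bits

H(Y|X) = Σ_x P(x)·H(Y|X=x):
  X=0: P(X=0) = 0.732, P(Y|X=0) = (93/122, 29/122) → H(Y|X=0) = 0.7912
  X=1: P(X=1) = 0.268, P(Y|X=1) = (121/268, 147/268) → H(Y|X=1) = 0.9932
H(Y|X) = 0.732·0.7912 + 0.268·0.9932 = 0.8453 bits

H(X,Y) = -Σ_{x,y} P(x,y) log₂ P(x,y). Per-cell terms -P(x,y)·log₂P(x,y):
  X=0: 0.4696, 0.4390
  X=1: 0.3687, 0.4066
Sum of the 4 terms: H(X,Y) = 1.6839 bits

Chain rule check:
  H(X) + H(Y|X) = 0.8386 + 0.8453 = 1.6839 bits
  H(X,Y) = 1.6839 bits
✓ Chain rule verified.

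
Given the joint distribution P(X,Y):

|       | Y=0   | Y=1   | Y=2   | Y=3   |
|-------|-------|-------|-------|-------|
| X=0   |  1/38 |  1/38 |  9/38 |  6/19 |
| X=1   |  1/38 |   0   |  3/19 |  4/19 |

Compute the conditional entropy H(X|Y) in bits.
0.9469 bits

H(X|Y) = H(X,Y) - H(Y)

H(X,Y) = -Σ_{x,y} P(x,y) log₂ P(x,y). Per-cell terms -P(x,y)·log₂P(x,y):
  X=0: 0.13810, 0.13810, 0.49216, 0.52515
  X=1: 0.13810, 0.00000, 0.42047, 0.47325
  (cells with P = 0 contribute 0)
Sum of the 8 terms: H(X,Y) = 2.3253 bits

Marginal of Y (column sums):
  P(Y=0) = 1/38 + 1/38 = 1/19
  P(Y=1) = 1/38 + 0 = 1/38
  P(Y=2) = 9/38 + 3/19 = 15/38
  P(Y=3) = 6/19 + 4/19 = 10/19
H(Y) = -[(1/19)·log₂(1/19) + (1/38)·log₂(1/38) + (15/38)·log₂(15/38) + (10/19)·log₂(10/19)]
  = 0.22358 + 0.13810 + 0.52936 + 0.48737 = 1.3784 bits

H(X|Y) = H(X,Y) - H(Y) = 2.3253 - 1.3784 = 0.9469 bits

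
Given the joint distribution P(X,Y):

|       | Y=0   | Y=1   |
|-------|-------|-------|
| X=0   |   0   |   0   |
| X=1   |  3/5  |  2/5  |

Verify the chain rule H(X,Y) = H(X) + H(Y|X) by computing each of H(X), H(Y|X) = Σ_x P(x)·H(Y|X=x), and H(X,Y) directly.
H(X) = 0.0000 bits, H(Y|X) = 0.9710 bits, H(X,Y) = 0.9710 bits

Marginal of X (row sums):
  P(X=0) = 0 + 0 = 0
  P(X=1) = 3/5 + 2/5 = 1
H(X) = -[1·log₂(1)]   (outcomes with P = 0 contribute 0)
  = 0.0000 bits

H(Y|X) = Σ_x P(x)·H(Y|X=x):
  X=0: P(X=0) = 0 → contributes 0
  X=1: P(X=1) = 1, P(Y|X=1) = (3/5, 2/5) → H(Y|X=1) = 0.9710
H(Y|X) = 1·0.9710 = 0.9710 bits

H(X,Y) = -Σ_{x,y} P(x,y) log₂ P(x,y). Per-cell terms -P(x,y)·log₂P(x,y):
  X=0: 0.0000, 0.0000
  X=1: 0.4422, 0.5288
  (cells with P = 0 contribute 0)
Sum of the 4 terms: H(X,Y) = 0.9710 bits

Chain rule check:
  H(X) + H(Y|X) = 0.0000 + 0.9710 = 0.9710 bits
  H(X,Y) = 0.9710 bits
✓ Chain rule verified.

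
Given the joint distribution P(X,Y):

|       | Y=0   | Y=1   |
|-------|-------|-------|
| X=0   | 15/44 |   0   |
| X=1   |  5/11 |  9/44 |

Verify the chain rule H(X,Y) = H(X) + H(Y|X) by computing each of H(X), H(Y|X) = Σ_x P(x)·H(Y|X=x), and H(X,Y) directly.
H(X) = 0.9257 bits, H(Y|X) = 0.5889 bits, H(X,Y) = 1.5146 bits

Marginal of X (row sums):
  P(X=0) = 15/44 + 0 = 15/44
  P(X=1) = 5/11 + 9/44 = 29/44
H(X) = -[(15/44)·log₂(15/44) + (29/44)·log₂(29/44)]
  = 0.52928 + 0.39641 = 0.9257 bits

H(Y|X) = Σ_x P(x)·H(Y|X=x):
  X=0: P(X=0) = 15/44, P(Y|X=0) = (1, 0) → H(Y|X=0) = 0.00000
  X=1: P(X=1) = 29/44, P(Y|X=1) = (20/29, 9/29) → H(Y|X=1) = 0.89357
H(Y|X) = (15/44)·0.00000 + (29/44)·0.89357 = 0.5889 bits

H(X,Y) = -Σ_{x,y} P(x,y) log₂ P(x,y). Per-cell terms -P(x,y)·log₂P(x,y):
  X=0: 0.52928, 0.00000
  X=1: 0.51705, 0.46831
  (cells with P = 0 contribute 0)
Sum of the 4 terms: H(X,Y) = 1.5146 bits

Chain rule check:
  H(X) + H(Y|X) = 0.9257 + 0.5889 = 1.5146 bits
  H(X,Y) = 1.5146 bits
✓ Chain rule verified.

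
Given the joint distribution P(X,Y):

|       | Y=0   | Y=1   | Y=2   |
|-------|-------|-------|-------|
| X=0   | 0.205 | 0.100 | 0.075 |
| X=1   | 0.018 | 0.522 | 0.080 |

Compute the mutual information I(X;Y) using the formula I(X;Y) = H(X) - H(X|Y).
0.3172 bits

I(X;Y) = H(X) - H(X|Y)

Marginal of X (row sums):
  P(X=0) = 0.205 + 0.100 + 0.075 = 0.380
  P(X=1) = 0.018 + 0.522 + 0.080 = 0.620
H(X) = -[0.380·log₂(0.380) + 0.620·log₂(0.620)]
  = 0.53045 + 0.42759 = 0.95804 bits

Marginal of Y (column sums):
  P(Y=0) = 0.205 + 0.018 = 0.223
  P(Y=1) = 0.100 + 0.522 = 0.622
  P(Y=2) = 0.075 + 0.080 = 0.155
H(X|Y) = Σ_y P(y)·H(X|Y=y):
  Y=0: P(Y=0) = 0.223, P(X|Y=0) = (205/223, 18/223) → H(X|Y=0) = 0.40470
  Y=1: P(Y=1) = 0.622, P(X|Y=1) = (50/311, 261/311) → H(X|Y=1) = 0.63615
  Y=2: P(Y=2) = 0.155, P(X|Y=2) = (15/31, 16/31) → H(X|Y=2) = 0.99925
H(X|Y) = 0.223·0.40470 + 0.622·0.63615 + 0.155·0.99925 = 0.64082 bits

I(X;Y) = H(X) - H(X|Y) = 0.95804 - 0.64082 = 0.3172 bits

Cross-check via I(X;Y) = H(X) + H(Y) - H(X,Y): computing H(Y) from the column sums and H(X,Y) from the 6 cells in the same way gives H(Y) = 1.32574 bits and H(X,Y) = 1.96656 bits, so
I(X;Y) = 0.95804 + 1.32574 - 1.96656 = 0.3172 bits ✓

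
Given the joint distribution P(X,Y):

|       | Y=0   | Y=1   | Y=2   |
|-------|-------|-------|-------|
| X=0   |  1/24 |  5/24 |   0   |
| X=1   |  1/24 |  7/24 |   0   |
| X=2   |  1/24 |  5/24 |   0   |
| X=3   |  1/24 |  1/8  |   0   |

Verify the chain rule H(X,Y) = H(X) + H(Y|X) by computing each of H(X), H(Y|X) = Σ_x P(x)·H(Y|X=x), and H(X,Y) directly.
H(X) = 1.9591 bits, H(Y|X) = 0.6414 bits, H(X,Y) = 2.6006 bits

Marginal of X (row sums):
  P(X=0) = 1/24 + 5/24 + 0 = 1/4
  P(X=1) = 1/24 + 7/24 + 0 = 1/3
  P(X=2) = 1/24 + 5/24 + 0 = 1/4
  P(X=3) = 1/24 + 1/8 + 0 = 1/6
H(X) = -[(1/4)·log₂(1/4) + (1/3)·log₂(1/3) + (1/4)·log₂(1/4) + (1/6)·log₂(1/6)]
  = 0.500000 + 0.528321 + 0.500000 + 0.430827 = 1.9591 bits

H(Y|X) = Σ_x P(x)·H(Y|X=x):
  X=0: P(X=0) = 1/4, P(Y|X=0) = (1/6, 5/6, 0) → H(Y|X=0) = 0.650022
  X=1: P(X=1) = 1/3, P(Y|X=1) = (1/8, 7/8, 0) → H(Y|X=1) = 0.543564
  X=2: P(X=2) = 1/4, P(Y|X=2) = (1/6, 5/6, 0) → H(Y|X=2) = 0.650022
  X=3: P(X=3) = 1/6, P(Y|X=3) = (1/4, 3/4, 0) → H(Y|X=3) = 0.811278
H(Y|X) = (1/4)·0.650022 + (1/3)·0.543564 + (1/4)·0.650022 + (1/6)·0.811278 = 0.6414 bits

H(X,Y) = -Σ_{x,y} P(x,y) log₂ P(x,y). Per-cell terms -P(x,y)·log₂P(x,y):
  X=0: 0.191040, 0.471466, 0.000000
  X=1: 0.191040, 0.518469, 0.000000
  X=2: 0.191040, 0.471466, 0.000000
  X=3: 0.191040, 0.375000, 0.000000
  (cells with P = 0 contribute 0)
Sum of the 12 terms: H(X,Y) = 2.6006 bits

Chain rule check:
  H(X) + H(Y|X) = 1.9591 + 0.6414 = 2.6005 bits
  H(X,Y) = 2.6006 bits
✓ Chain rule verified (Δ = 0.0001 is 4-dp rounding noise: each of the three values was rounded independently).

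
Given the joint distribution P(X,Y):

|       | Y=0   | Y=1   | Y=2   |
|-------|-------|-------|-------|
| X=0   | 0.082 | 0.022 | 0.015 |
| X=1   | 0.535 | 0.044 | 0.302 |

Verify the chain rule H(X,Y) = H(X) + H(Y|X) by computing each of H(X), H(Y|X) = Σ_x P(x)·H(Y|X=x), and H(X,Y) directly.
H(X) = 0.5265 bits, H(Y|X) = 1.1841 bits, H(X,Y) = 1.7106 bits

Marginal of X (row sums):
  P(X=0) = 0.082 + 0.022 + 0.015 = 0.119
  P(X=1) = 0.535 + 0.044 + 0.302 = 0.881
H(X) = -[0.119·log₂(0.119) + 0.881·log₂(0.881)]
  = 0.36545 + 0.16103 = 0.5265 bits

H(Y|X) = Σ_x P(x)·H(Y|X=x):
  X=0: P(X=0) = 0.119, P(Y|X=0) = (82/119, 22/119, 15/119) → H(Y|X=0) = 1.19709
  X=1: P(X=1) = 0.881, P(Y|X=1) = (535/881, 44/881, 302/881) → H(Y|X=1) = 1.18240
H(Y|X) = 0.119·1.19709 + 0.881·1.18240 = 1.1841 bits

H(X,Y) = -Σ_{x,y} P(x,y) log₂ P(x,y). Per-cell terms -P(x,y)·log₂P(x,y):
  X=0: 0.29588, 0.12114, 0.09088
  X=1: 0.48278, 0.19828, 0.52167
Sum of the 6 terms: H(X,Y) = 1.7106 bits

Chain rule check:
  H(X) + H(Y|X) = 0.5265 + 1.1841 = 1.7106 bits
  H(X,Y) = 1.7106 bits
✓ Chain rule verified.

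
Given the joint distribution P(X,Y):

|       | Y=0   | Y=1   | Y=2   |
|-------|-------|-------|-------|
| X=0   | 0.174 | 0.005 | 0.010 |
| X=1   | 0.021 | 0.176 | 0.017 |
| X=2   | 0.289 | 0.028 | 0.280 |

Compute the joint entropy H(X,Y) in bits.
2.3779 bits

H(X,Y) = -Σ_{x,y} P(x,y) log₂ P(x,y). Per-cell terms -P(x,y)·log₂P(x,y):
  X=0: 0.43897, 0.03822, 0.06644
  X=1: 0.11704, 0.44112, 0.09993
  X=2: 0.51756, 0.14444, 0.51422
Sum of the 9 terms: H(X,Y) = 2.3779 bits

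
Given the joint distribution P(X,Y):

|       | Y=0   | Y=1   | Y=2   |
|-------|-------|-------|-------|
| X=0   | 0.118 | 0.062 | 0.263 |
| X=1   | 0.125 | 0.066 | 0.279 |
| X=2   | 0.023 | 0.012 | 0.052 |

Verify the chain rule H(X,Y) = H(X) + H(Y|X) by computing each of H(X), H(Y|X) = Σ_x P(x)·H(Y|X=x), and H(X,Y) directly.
H(X) = 1.3388 bits, H(Y|X) = 1.3517 bits, H(X,Y) = 2.6905 bits

Marginal of X (row sums):
  P(X=0) = 0.118 + 0.062 + 0.263 = 0.443
  P(X=1) = 0.125 + 0.066 + 0.279 = 0.470
  P(X=2) = 0.023 + 0.012 + 0.052 = 0.087
H(X) = -[0.443·log₂(0.443) + 0.470·log₂(0.470) + 0.087·log₂(0.087)]
  = 0.52036 + 0.51196 + 0.30649 = 1.3388 bits

H(Y|X) = Σ_x P(x)·H(Y|X=x):
  X=0: P(X=0) = 0.443, P(Y|X=0) = (118/443, 62/443, 263/443) → H(Y|X=0) = 1.35200
  X=1: P(X=1) = 0.470, P(Y|X=1) = (25/94, 33/235, 279/470) → H(Y|X=1) = 1.35251
  X=2: P(X=2) = 0.087, P(Y|X=2) = (23/87, 4/29, 52/87) → H(Y|X=2) = 1.34542
H(Y|X) = 0.443·1.35200 + 0.470·1.35251 + 0.087·1.34542 = 1.3517 bits

H(X,Y) = -Σ_{x,y} P(x,y) log₂ P(x,y). Per-cell terms -P(x,y)·log₂P(x,y):
  X=0: 0.36381, 0.24872, 0.50677
  X=1: 0.37500, 0.25881, 0.51382
  X=2: 0.12517, 0.07657, 0.22180
Sum of the 9 terms: H(X,Y) = 2.6905 bits

Chain rule check:
  H(X) + H(Y|X) = 1.3388 + 1.3517 = 2.6905 bits
  H(X,Y) = 2.6905 bits
✓ Chain rule verified.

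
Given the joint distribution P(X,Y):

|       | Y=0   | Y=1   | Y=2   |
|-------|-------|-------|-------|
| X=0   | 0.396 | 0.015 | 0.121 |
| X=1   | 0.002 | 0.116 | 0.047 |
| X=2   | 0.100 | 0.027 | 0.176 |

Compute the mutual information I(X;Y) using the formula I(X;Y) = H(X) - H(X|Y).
0.3978 bits

I(X;Y) = H(X) - H(X|Y)

Marginal of X (row sums):
  P(X=0) = 0.396 + 0.015 + 0.121 = 0.532
  P(X=1) = 0.002 + 0.116 + 0.047 = 0.165
  P(X=2) = 0.100 + 0.027 + 0.176 = 0.303
H(X) = -[0.532·log₂(0.532) + 0.165·log₂(0.165) + 0.303·log₂(0.303)]
  = 0.48439 + 0.42891 + 0.52195 = 1.43525 bits

Marginal of Y (column sums):
  P(Y=0) = 0.396 + 0.002 + 0.100 = 0.498
  P(Y=1) = 0.015 + 0.116 + 0.027 = 0.158
  P(Y=2) = 0.121 + 0.047 + 0.176 = 0.344
H(X|Y) = Σ_y P(y)·H(X|Y=y):
  Y=0: P(Y=0) = 0.498, P(X|Y=0) = (66/83, 1/249, 50/249) → H(X|Y=0) = 0.75998
  Y=1: P(Y=1) = 0.158, P(X|Y=1) = (15/158, 58/79, 27/158) → H(X|Y=1) = 1.08536
  Y=2: P(Y=2) = 0.344, P(X|Y=2) = (121/344, 47/344, 22/43) → H(X|Y=2) = 1.41723
H(X|Y) = 0.498·0.75998 + 0.158·1.08536 + 0.344·1.41723 = 1.03748 bits

I(X;Y) = H(X) - H(X|Y) = 1.43525 - 1.03748 = 0.3978 bits

Cross-check via I(X;Y) = H(X) + H(Y) - H(X,Y): computing H(Y) from the column sums and H(X,Y) from the 9 cells in the same way gives H(Y) = 1.45107 bits and H(X,Y) = 2.48855 bits, so
I(X;Y) = 1.43525 + 1.45107 - 2.48855 = 0.3978 bits ✓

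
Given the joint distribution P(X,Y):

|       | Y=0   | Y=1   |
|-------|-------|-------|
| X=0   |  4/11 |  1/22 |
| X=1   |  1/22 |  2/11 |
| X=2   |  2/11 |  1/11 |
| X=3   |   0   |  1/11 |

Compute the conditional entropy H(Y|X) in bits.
0.6204 bits

H(Y|X) = H(X,Y) - H(X)

H(X,Y) = -Σ_{x,y} P(x,y) log₂ P(x,y). Per-cell terms -P(x,y)·log₂P(x,y):
  X=0: 0.53070, 0.20270
  X=1: 0.20270, 0.44717
  X=2: 0.44717, 0.31449
  X=3: 0.00000, 0.31449
  (cells with P = 0 contribute 0)
Sum of the 8 terms: H(X,Y) = 2.4594 bits

Marginal of X (row sums):
  P(X=0) = 4/11 + 1/22 = 9/22
  P(X=1) = 1/22 + 2/11 = 5/22
  P(X=2) = 2/11 + 1/11 = 3/11
  P(X=3) = 0 + 1/11 = 1/11
H(X) = -[(9/22)·log₂(9/22) + (5/22)·log₂(5/22) + (3/11)·log₂(3/11) + (1/11)·log₂(1/11)]
  = 0.52753 + 0.48580 + 0.51122 + 0.31449 = 1.8390 bits

H(Y|X) = H(X,Y) - H(X) = 2.4594 - 1.8390 = 0.6204 bits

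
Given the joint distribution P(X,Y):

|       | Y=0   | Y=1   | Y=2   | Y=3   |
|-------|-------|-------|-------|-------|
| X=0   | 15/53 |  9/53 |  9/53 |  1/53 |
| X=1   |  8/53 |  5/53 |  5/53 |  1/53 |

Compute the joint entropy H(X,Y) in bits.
2.6547 bits

H(X,Y) = -Σ_{x,y} P(x,y) log₂ P(x,y). Per-cell terms -P(x,y)·log₂P(x,y):
  X=0: 0.51539, 0.43438, 0.43438, 0.10807
  X=1: 0.41176, 0.32132, 0.32132, 0.10807
Sum of the 8 terms: H(X,Y) = 2.6547 bits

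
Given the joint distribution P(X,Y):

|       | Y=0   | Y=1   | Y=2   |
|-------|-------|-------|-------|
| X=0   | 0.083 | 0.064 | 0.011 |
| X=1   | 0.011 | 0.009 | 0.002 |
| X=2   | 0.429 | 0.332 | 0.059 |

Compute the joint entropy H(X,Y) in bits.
2.0669 bits

H(X,Y) = -Σ_{x,y} P(x,y) log₂ P(x,y). Per-cell terms -P(x,y)·log₂P(x,y):
  X=0: 0.2980, 0.2538, 0.0716
  X=1: 0.0716, 0.0612, 0.0179
  X=2: 0.5238, 0.5281, 0.2409
Sum of the 9 terms: H(X,Y) = 2.0669 bits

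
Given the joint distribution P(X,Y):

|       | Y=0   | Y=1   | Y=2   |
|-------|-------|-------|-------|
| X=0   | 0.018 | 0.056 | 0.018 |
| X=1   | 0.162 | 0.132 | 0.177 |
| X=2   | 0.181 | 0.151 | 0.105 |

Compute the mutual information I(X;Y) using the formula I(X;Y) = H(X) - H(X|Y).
0.0367 bits

I(X;Y) = H(X) - H(X|Y)

Marginal of X (row sums):
  P(X=0) = 0.018 + 0.056 + 0.018 = 0.092
  P(X=1) = 0.162 + 0.132 + 0.177 = 0.471
  P(X=2) = 0.181 + 0.151 + 0.105 = 0.437
H(X) = -[0.092·log₂(0.092) + 0.471·log₂(0.471) + 0.437·log₂(0.437)]
  = 0.3167 + 0.5116 + 0.5219 = 1.3502 bits

Marginal of Y (column sums):
  P(Y=0) = 0.018 + 0.162 + 0.181 = 0.361
  P(Y=1) = 0.056 + 0.132 + 0.151 = 0.339
  P(Y=2) = 0.018 + 0.177 + 0.105 = 0.300
H(X|Y) = Σ_y P(y)·H(X|Y=y):
  Y=0: P(Y=0) = 0.361, P(X|Y=0) = (18/361, 162/361, 181/361) → H(X|Y=0) = 1.2338
  Y=1: P(Y=1) = 0.339, P(X|Y=1) = (56/339, 44/113, 151/339) → H(X|Y=1) = 1.4787
  Y=2: P(Y=2) = 0.300, P(X|Y=2) = (3/50, 59/100, 7/20) → H(X|Y=2) = 1.2227
H(X|Y) = 0.361·1.2338 + 0.339·1.4787 + 0.300·1.2227 = 1.3135 bits

I(X;Y) = H(X) - H(X|Y) = 1.3502 - 1.3135 = 0.0367 bits

Cross-check via I(X;Y) = H(X) + H(Y) - H(X,Y): computing H(Y) from the column sums and H(X,Y) from the 9 cells in the same way gives H(Y) = 1.5808 bits and H(X,Y) = 2.8943 bits, so
I(X;Y) = 1.3502 + 1.5808 - 2.8943 = 0.0367 bits ✓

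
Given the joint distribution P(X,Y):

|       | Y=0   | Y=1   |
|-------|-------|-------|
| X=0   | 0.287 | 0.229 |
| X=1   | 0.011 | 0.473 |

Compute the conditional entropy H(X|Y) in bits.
0.7075 bits

H(X|Y) = H(X,Y) - H(Y)

H(X,Y) = -Σ_{x,y} P(x,y) log₂ P(x,y). Per-cell terms -P(x,y)·log₂P(x,y):
  X=0: 0.51685, 0.48699
  X=1: 0.07157, 0.51088
Sum of the 4 terms: H(X,Y) = 1.5863 bits

Marginal of Y (column sums):
  P(Y=0) = 0.287 + 0.011 = 0.298
  P(Y=1) = 0.229 + 0.473 = 0.702
H(Y) = -[0.298·log₂(0.298) + 0.702·log₂(0.702)]
  = 0.52049 + 0.35834 = 0.8788 bits

H(X|Y) = H(X,Y) - H(Y) = 1.5863 - 0.8788 = 0.7075 bits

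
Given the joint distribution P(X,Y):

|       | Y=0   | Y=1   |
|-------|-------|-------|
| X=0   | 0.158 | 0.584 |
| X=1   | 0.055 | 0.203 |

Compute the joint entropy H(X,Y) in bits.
1.5709 bits

H(X,Y) = -Σ_{x,y} P(x,y) log₂ P(x,y). Per-cell terms -P(x,y)·log₂P(x,y):
  X=0: 0.4206, 0.4532
  X=1: 0.2301, 0.4670
Sum of the 4 terms: H(X,Y) = 1.5709 bits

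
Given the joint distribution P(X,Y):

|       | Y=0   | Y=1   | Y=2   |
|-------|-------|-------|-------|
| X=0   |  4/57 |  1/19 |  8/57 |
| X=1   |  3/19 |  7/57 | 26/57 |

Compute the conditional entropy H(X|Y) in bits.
0.8272 bits

H(X|Y) = H(X,Y) - H(Y)

H(X,Y) = -Σ_{x,y} P(x,y) log₂ P(x,y). Per-cell terms -P(x,y)·log₂P(x,y):
  X=0: 0.26897, 0.22358, 0.39760
  X=1: 0.42047, 0.37156, 0.51656
Sum of the 6 terms: H(X,Y) = 2.1987 bits

Marginal of Y (column sums):
  P(Y=0) = 4/57 + 3/19 = 13/57
  P(Y=1) = 1/19 + 7/57 = 10/57
  P(Y=2) = 8/57 + 26/57 = 34/57
H(Y) = -[(13/57)·log₂(13/57) + (10/57)·log₂(10/57) + (34/57)·log₂(34/57)]
  = 0.48635 + 0.44052 + 0.44464 = 1.3715 bits

H(X|Y) = H(X,Y) - H(Y) = 2.1987 - 1.3715 = 0.8272 bits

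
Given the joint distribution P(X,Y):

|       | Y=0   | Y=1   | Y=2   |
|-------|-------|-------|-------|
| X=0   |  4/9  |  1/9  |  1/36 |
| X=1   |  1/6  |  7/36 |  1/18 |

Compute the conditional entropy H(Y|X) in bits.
1.1578 bits

H(Y|X) = H(X,Y) - H(X)

H(X,Y) = -Σ_{x,y} P(x,y) log₂ P(x,y). Per-cell terms -P(x,y)·log₂P(x,y):
  X=0: 0.5200, 0.3522, 0.1436
  X=1: 0.4308, 0.4594, 0.2317
Sum of the 6 terms: H(X,Y) = 2.1377 bits

Marginal of X (row sums):
  P(X=0) = 4/9 + 1/9 + 1/36 = 7/12
  P(X=1) = 1/6 + 7/36 + 1/18 = 5/12
H(X) = -[(7/12)·log₂(7/12) + (5/12)·log₂(5/12)]
  = 0.4536 + 0.5263 = 0.9799 bits

H(Y|X) = H(X,Y) - H(X) = 2.1377 - 0.9799 = 1.1578 bits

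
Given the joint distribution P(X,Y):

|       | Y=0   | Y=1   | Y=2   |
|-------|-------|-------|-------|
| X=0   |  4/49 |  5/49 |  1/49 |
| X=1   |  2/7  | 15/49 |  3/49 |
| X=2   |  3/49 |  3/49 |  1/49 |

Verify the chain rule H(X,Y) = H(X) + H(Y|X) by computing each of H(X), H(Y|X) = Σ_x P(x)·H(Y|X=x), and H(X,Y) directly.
H(X) = 1.2704 bits, H(Y|X) = 1.3692 bits, H(X,Y) = 2.6396 bits

Marginal of X (row sums):
  P(X=0) = 4/49 + 5/49 + 1/49 = 10/49
  P(X=1) = 2/7 + 15/49 + 3/49 = 32/49
  P(X=2) = 3/49 + 3/49 + 1/49 = 1/7
H(X) = -[(10/49)·log₂(10/49) + (32/49)·log₂(32/49) + (1/7)·log₂(1/7)]
  = 0.4679 + 0.4014 + 0.4011 = 1.2704 bits

H(Y|X) = Σ_x P(x)·H(Y|X=x):
  X=0: P(X=0) = 10/49, P(Y|X=0) = (2/5, 1/2, 1/10) → H(Y|X=0) = 1.3610
  X=1: P(X=1) = 32/49, P(Y|X=1) = (7/16, 15/32, 3/32) → H(Y|X=1) = 1.3543
  X=2: P(X=2) = 1/7, P(Y|X=2) = (3/7, 3/7, 1/7) → H(Y|X=2) = 1.4488
H(Y|X) = (10/49)·1.3610 + (32/49)·1.3543 + (1/7)·1.4488 = 1.3692 bits

H(X,Y) = -Σ_{x,y} P(x,y) log₂ P(x,y). Per-cell terms -P(x,y)·log₂P(x,y):
  X=0: 0.2951, 0.3360, 0.1146
  X=1: 0.5164, 0.5228, 0.2467
  X=2: 0.2467, 0.2467, 0.1146
Sum of the 9 terms: H(X,Y) = 2.6396 bits

Chain rule check:
  H(X) + H(Y|X) = 1.2704 + 1.3692 = 2.6396 bits
  H(X,Y) = 2.6396 bits
✓ Chain rule verified.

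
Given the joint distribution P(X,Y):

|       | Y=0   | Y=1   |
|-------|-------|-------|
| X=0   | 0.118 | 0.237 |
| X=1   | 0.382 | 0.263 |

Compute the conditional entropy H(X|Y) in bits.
0.8932 bits

H(X|Y) = H(X,Y) - H(Y)

H(X,Y) = -Σ_{x,y} P(x,y) log₂ P(x,y). Per-cell terms -P(x,y)·log₂P(x,y):
  X=0: 0.36381, 0.49226
  X=1: 0.53035, 0.50677
Sum of the 4 terms: H(X,Y) = 1.8932 bits

Marginal of Y (column sums):
  P(Y=0) = 0.118 + 0.382 = 0.500
  P(Y=1) = 0.237 + 0.263 = 0.500
H(Y) = -[0.500·log₂(0.500) + 0.500·log₂(0.500)]
  = 0.50000 + 0.50000 = 1.0000 bits

H(X|Y) = H(X,Y) - H(Y) = 1.8932 - 1.0000 = 0.8932 bits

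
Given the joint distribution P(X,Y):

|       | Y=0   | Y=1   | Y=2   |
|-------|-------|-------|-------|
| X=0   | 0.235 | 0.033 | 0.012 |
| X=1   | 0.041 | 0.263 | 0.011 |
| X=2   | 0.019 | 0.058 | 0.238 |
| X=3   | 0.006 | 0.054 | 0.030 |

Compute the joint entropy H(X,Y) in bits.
2.7604 bits

H(X,Y) = -Σ_{x,y} P(x,y) log₂ P(x,y). Per-cell terms -P(x,y)·log₂P(x,y):
  X=0: 0.4909778, 0.1624059, 0.0765699
  X=1: 0.1889375, 0.5067656, 0.0715699
  X=2: 0.1086393, 0.2382526, 0.4928900
  X=3: 0.0442849, 0.2273884, 0.1517668
Sum of the 12 terms: H(X,Y) = 2.7604 bits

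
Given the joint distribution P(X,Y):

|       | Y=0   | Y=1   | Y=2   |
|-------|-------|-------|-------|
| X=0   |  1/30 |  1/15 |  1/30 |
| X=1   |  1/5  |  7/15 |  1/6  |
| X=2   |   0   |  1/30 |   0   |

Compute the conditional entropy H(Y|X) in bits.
1.3891 bits

H(Y|X) = H(X,Y) - H(X)

H(X,Y) = -Σ_{x,y} P(x,y) log₂ P(x,y). Per-cell terms -P(x,y)·log₂P(x,y):
  X=0: 0.163563, 0.260459, 0.163563
  X=1: 0.464386, 0.513117, 0.430827
  X=2: 0.000000, 0.163563, 0.000000
  (cells with P = 0 contribute 0)
Sum of the 9 terms: H(X,Y) = 2.15948 bits

Marginal of X (row sums):
  P(X=0) = 1/30 + 1/15 + 1/30 = 2/15
  P(X=1) = 1/5 + 7/15 + 1/6 = 5/6
  P(X=2) = 0 + 1/30 + 0 = 1/30
H(X) = -[(2/15)·log₂(2/15) + (5/6)·log₂(5/6) + (1/30)·log₂(1/30)]
  = 0.387585 + 0.219195 + 0.163563 = 0.77034 bits

H(Y|X) = H(X,Y) - H(X) = 2.15948 - 0.77034 = 1.3891 bits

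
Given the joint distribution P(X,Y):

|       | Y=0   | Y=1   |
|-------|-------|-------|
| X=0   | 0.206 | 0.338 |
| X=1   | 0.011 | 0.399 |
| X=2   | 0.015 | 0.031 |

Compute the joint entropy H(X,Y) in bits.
1.8452 bits

H(X,Y) = -Σ_{x,y} P(x,y) log₂ P(x,y). Per-cell terms -P(x,y)·log₂P(x,y):
  X=0: 0.4695, 0.5289
  X=1: 0.0716, 0.5289
  X=2: 0.0909, 0.1554
Sum of the 6 terms: H(X,Y) = 1.8452 bits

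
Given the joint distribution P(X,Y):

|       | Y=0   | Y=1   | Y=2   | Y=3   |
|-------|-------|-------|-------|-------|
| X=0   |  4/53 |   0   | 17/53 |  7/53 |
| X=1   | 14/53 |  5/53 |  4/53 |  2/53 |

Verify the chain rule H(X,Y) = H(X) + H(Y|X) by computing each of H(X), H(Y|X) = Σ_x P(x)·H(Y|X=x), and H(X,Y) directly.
H(X) = 0.9977 bits, H(Y|X) = 1.4840 bits, H(X,Y) = 2.4817 bits

Marginal of X (row sums):
  P(X=0) = 4/53 + 0 + 17/53 + 7/53 = 28/53
  P(X=1) = 14/53 + 5/53 + 4/53 + 2/53 = 25/53
H(X) = -[(28/53)·log₂(28/53) + (25/53)·log₂(25/53)]
  = 0.4863 + 0.5114 = 0.9977 bits

H(Y|X) = Σ_x P(x)·H(Y|X=x):
  X=0: P(X=0) = 28/53, P(Y|X=0) = (1/7, 0, 17/28, 1/4) → H(Y|X=0) = 1.3381
  X=1: P(X=1) = 25/53, P(Y|X=1) = (14/25, 1/5, 4/25, 2/25) → H(Y|X=1) = 1.6474
H(Y|X) = (28/53)·1.3381 + (25/53)·1.6474 = 1.4840 bits

H(X,Y) = -Σ_{x,y} P(x,y) log₂ P(x,y). Per-cell terms -P(x,y)·log₂P(x,y):
  X=0: 0.2814, 0.0000, 0.5262, 0.3857
  X=1: 0.5073, 0.3213, 0.2814, 0.1784
  (cells with P = 0 contribute 0)
Sum of the 8 terms: H(X,Y) = 2.4817 bits

Chain rule check:
  H(X) + H(Y|X) = 0.9977 + 1.4840 = 2.4817 bits
  H(X,Y) = 2.4817 bits
✓ Chain rule verified.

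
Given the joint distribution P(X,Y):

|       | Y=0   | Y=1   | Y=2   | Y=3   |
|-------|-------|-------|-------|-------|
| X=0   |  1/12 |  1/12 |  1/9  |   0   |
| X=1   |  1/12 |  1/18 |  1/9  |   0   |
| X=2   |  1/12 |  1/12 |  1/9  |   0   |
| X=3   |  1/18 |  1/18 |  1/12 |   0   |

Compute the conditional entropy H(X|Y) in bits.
1.9819 bits

H(X|Y) = H(X,Y) - H(Y)

H(X,Y) = -Σ_{x,y} P(x,y) log₂ P(x,y). Per-cell terms -P(x,y)·log₂P(x,y):
  X=0: 0.29875, 0.29875, 0.35221, 0.00000
  X=1: 0.29875, 0.23166, 0.35221, 0.00000
  X=2: 0.29875, 0.29875, 0.35221, 0.00000
  X=3: 0.23166, 0.23166, 0.29875, 0.00000
  (cells with P = 0 contribute 0)
Sum of the 16 terms: H(X,Y) = 3.5441 bits

Marginal of Y (column sums):
  P(Y=0) = 1/12 + 1/12 + 1/12 + 1/18 = 11/36
  P(Y=1) = 1/12 + 1/18 + 1/12 + 1/18 = 5/18
  P(Y=2) = 1/9 + 1/9 + 1/9 + 1/12 = 5/12
  P(Y=3) = 0 + 0 + 0 + 0 = 0
H(Y) = -[(11/36)·log₂(11/36) + (5/18)·log₂(5/18) + (5/12)·log₂(5/12)]   (outcomes with P = 0 contribute 0)
  = 0.52265 + 0.51333 + 0.52626 = 1.5622 bits

H(X|Y) = H(X,Y) - H(Y) = 3.5441 - 1.5622 = 1.9819 bits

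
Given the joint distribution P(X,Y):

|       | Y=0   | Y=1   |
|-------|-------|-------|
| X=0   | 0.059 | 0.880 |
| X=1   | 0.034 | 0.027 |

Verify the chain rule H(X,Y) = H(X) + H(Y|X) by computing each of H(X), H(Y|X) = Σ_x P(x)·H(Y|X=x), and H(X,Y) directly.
H(X) = 0.3314 bits, H(Y|X) = 0.3784 bits, H(X,Y) = 0.7098 bits

Marginal of X (row sums):
  P(X=0) = 0.059 + 0.880 = 0.939
  P(X=1) = 0.034 + 0.027 = 0.061
H(X) = -[0.939·log₂(0.939) + 0.061·log₂(0.061)]
  = 0.0853 + 0.2461 = 0.3314 bits

H(Y|X) = Σ_x P(x)·H(Y|X=x):
  X=0: P(X=0) = 0.939, P(Y|X=0) = (59/939, 880/939) → H(Y|X=0) = 0.3386
  X=1: P(X=1) = 0.061, P(Y|X=1) = (34/61, 27/61) → H(Y|X=1) = 0.9905
H(Y|X) = 0.939·0.3386 + 0.061·0.9905 = 0.3784 bits

H(X,Y) = -Σ_{x,y} P(x,y) log₂ P(x,y). Per-cell terms -P(x,y)·log₂P(x,y):
  X=0: 0.2409, 0.1623
  X=1: 0.1659, 0.1407
Sum of the 4 terms: H(X,Y) = 0.7098 bits

Chain rule check:
  H(X) + H(Y|X) = 0.3314 + 0.3784 = 0.7098 bits
  H(X,Y) = 0.7098 bits
✓ Chain rule verified.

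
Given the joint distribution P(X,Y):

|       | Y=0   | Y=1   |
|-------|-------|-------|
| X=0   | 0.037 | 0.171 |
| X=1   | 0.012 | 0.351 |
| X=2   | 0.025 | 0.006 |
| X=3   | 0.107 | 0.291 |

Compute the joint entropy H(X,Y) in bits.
2.2590 bits

H(X,Y) = -Σ_{x,y} P(x,y) log₂ P(x,y). Per-cell terms -P(x,y)·log₂P(x,y):
  X=0: 0.1760, 0.4357
  X=1: 0.0766, 0.5302
  X=2: 0.1330, 0.0443
  X=3: 0.3450, 0.5182
Sum of the 8 terms: H(X,Y) = 2.2590 bits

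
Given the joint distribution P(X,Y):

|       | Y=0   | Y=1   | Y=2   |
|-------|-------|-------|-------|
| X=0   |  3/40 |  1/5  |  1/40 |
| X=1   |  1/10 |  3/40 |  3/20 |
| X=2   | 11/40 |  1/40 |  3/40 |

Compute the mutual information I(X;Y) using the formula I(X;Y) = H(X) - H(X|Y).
0.2920 bits

I(X;Y) = H(X) - H(X|Y)

Marginal of X (row sums):
  P(X=0) = 3/40 + 1/5 + 1/40 = 3/10
  P(X=1) = 1/10 + 3/40 + 3/20 = 13/40
  P(X=2) = 11/40 + 1/40 + 3/40 = 3/8
H(X) = -[(3/10)·log₂(3/10) + (13/40)·log₂(13/40) + (3/8)·log₂(3/8)]
  = 0.5211 + 0.5270 + 0.5306 = 1.5787 bits

Marginal of Y (column sums):
  P(Y=0) = 3/40 + 1/10 + 11/40 = 9/20
  P(Y=1) = 1/5 + 3/40 + 1/40 = 3/10
  P(Y=2) = 1/40 + 3/20 + 3/40 = 1/4
H(X|Y) = Σ_y P(y)·H(X|Y=y):
  Y=0: P(Y=0) = 9/20, P(X|Y=0) = (1/6, 2/9, 11/18) → H(X|Y=0) = 1.3472
  Y=1: P(Y=1) = 3/10, P(X|Y=1) = (2/3, 1/4, 1/12) → H(X|Y=1) = 1.1887
  Y=2: P(Y=2) = 1/4, P(X|Y=2) = (1/10, 3/5, 3/10) → H(X|Y=2) = 1.2955
H(X|Y) = (9/20)·1.3472 + (3/10)·1.1887 + (1/4)·1.2955 = 1.2867 bits

I(X;Y) = H(X) - H(X|Y) = 1.5787 - 1.2867 = 0.2920 bits

Cross-check via I(X;Y) = H(X) + H(Y) - H(X,Y): computing H(Y) from the column sums and H(X,Y) from the 9 cells in the same way gives H(Y) = 1.5395 bits and H(X,Y) = 2.8262 bits, so
I(X;Y) = 1.5787 + 1.5395 - 2.8262 = 0.2920 bits ✓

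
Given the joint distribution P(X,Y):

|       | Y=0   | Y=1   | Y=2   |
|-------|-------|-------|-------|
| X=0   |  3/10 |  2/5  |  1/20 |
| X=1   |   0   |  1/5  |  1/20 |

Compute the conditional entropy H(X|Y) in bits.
0.6510 bits

H(X|Y) = H(X,Y) - H(Y)

H(X,Y) = -Σ_{x,y} P(x,y) log₂ P(x,y). Per-cell terms -P(x,y)·log₂P(x,y):
  X=0: 0.521090, 0.528771, 0.216096
  X=1: 0.000000, 0.464386, 0.216096
  (cells with P = 0 contribute 0)
Sum of the 6 terms: H(X,Y) = 1.94644 bits

Marginal of Y (column sums):
  P(Y=0) = 3/10 + 0 = 3/10
  P(Y=1) = 2/5 + 1/5 = 3/5
  P(Y=2) = 1/20 + 1/20 = 1/10
H(Y) = -[(3/10)·log₂(3/10) + (3/5)·log₂(3/5) + (1/10)·log₂(1/10)]
  = 0.521090 + 0.442179 + 0.332193 = 1.29546 bits

H(X|Y) = H(X,Y) - H(Y) = 1.94644 - 1.29546 = 0.6510 bits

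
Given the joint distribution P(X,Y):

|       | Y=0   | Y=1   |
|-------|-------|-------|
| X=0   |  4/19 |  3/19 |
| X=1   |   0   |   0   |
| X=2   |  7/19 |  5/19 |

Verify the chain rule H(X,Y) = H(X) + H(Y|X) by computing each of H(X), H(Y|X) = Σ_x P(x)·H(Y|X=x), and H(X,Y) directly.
H(X) = 0.9495 bits, H(Y|X) = 0.9818 bits, H(X,Y) = 1.9313 bits

Marginal of X (row sums):
  P(X=0) = 4/19 + 3/19 = 7/19
  P(X=1) = 0 + 0 = 0
  P(X=2) = 7/19 + 5/19 = 12/19
H(X) = -[(7/19)·log₂(7/19) + (12/19)·log₂(12/19)]   (outcomes with P = 0 contribute 0)
  = 0.530737 + 0.418715 = 0.9495 bits

H(Y|X) = Σ_x P(x)·H(Y|X=x):
  X=0: P(X=0) = 7/19, P(Y|X=0) = (4/7, 3/7) → H(Y|X=0) = 0.985228
  X=1: P(X=1) = 0 → contributes 0
  X=2: P(X=2) = 12/19, P(Y|X=2) = (7/12, 5/12) → H(Y|X=2) = 0.979869
H(Y|X) = (7/19)·0.985228 + (12/19)·0.979869 = 0.9818 bits

H(X,Y) = -Σ_{x,y} P(x,y) log₂ P(x,y). Per-cell terms -P(x,y)·log₂P(x,y):
  X=0: 0.473248, 0.420468
  X=1: 0.000000, 0.000000
  X=2: 0.530737, 0.506842
  (cells with P = 0 contribute 0)
Sum of the 6 terms: H(X,Y) = 1.9313 bits

Chain rule check:
  H(X) + H(Y|X) = 0.9495 + 0.9818 = 1.9313 bits
  H(X,Y) = 1.9313 bits
✓ Chain rule verified.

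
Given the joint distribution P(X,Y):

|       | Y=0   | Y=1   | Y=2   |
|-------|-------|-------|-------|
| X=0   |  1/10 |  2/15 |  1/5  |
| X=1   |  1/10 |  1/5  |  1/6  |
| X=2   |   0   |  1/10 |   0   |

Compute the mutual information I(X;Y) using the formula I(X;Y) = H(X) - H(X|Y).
0.1423 bits

I(X;Y) = H(X) - H(X|Y)

Marginal of X (row sums):
  P(X=0) = 1/10 + 2/15 + 1/5 = 13/30
  P(X=1) = 1/10 + 1/5 + 1/6 = 7/15
  P(X=2) = 0 + 1/10 + 0 = 1/10
H(X) = -[(13/30)·log₂(13/30) + (7/15)·log₂(7/15) + (1/10)·log₂(1/10)]
  = 0.522795 + 0.513117 + 0.332193 = 1.368105 bits

Marginal of Y (column sums):
  P(Y=0) = 1/10 + 1/10 + 0 = 1/5
  P(Y=1) = 2/15 + 1/5 + 1/10 = 13/30
  P(Y=2) = 1/5 + 1/6 + 0 = 11/30
H(X|Y) = Σ_y P(y)·H(X|Y=y):
  Y=0: P(Y=0) = 1/5, P(X|Y=0) = (1/2, 1/2, 0) → H(X|Y=0) = 1.000000
  Y=1: P(Y=1) = 13/30, P(X|Y=1) = (4/13, 6/13, 3/13) → H(X|Y=1) = 1.526235
  Y=2: P(Y=2) = 11/30, P(X|Y=2) = (6/11, 5/11, 0) → H(X|Y=2) = 0.994030
H(X|Y) = (1/5)·1.000000 + (13/30)·1.526235 + (11/30)·0.994030 = 1.225846 bits

I(X;Y) = H(X) - H(X|Y) = 1.368105 - 1.225846 = 0.1423 bits

Cross-check via I(X;Y) = H(X) + H(Y) - H(X,Y): computing H(Y) from the column sums and H(X,Y) from the 9 cells in the same way gives H(Y) = 1.517916 bits and H(X,Y) = 2.743762 bits, so
I(X;Y) = 1.368105 + 1.517916 - 2.743762 = 0.1423 bits ✓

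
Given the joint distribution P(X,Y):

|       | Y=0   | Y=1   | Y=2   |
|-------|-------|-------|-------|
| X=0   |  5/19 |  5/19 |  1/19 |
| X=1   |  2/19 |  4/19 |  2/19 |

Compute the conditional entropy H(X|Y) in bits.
0.9324 bits

H(X|Y) = H(X,Y) - H(Y)

H(X,Y) = -Σ_{x,y} P(x,y) log₂ P(x,y). Per-cell terms -P(x,y)·log₂P(x,y):
  X=0: 0.506842, 0.506842, 0.223575
  X=1: 0.341887, 0.473248, 0.341887
Sum of the 6 terms: H(X,Y) = 2.39428 bits

Marginal of Y (column sums):
  P(Y=0) = 5/19 + 2/19 = 7/19
  P(Y=1) = 5/19 + 4/19 = 9/19
  P(Y=2) = 1/19 + 2/19 = 3/19
H(Y) = -[(7/19)·log₂(7/19) + (9/19)·log₂(9/19) + (3/19)·log₂(3/19)]
  = 0.530737 + 0.510633 + 0.420468 = 1.46184 bits

H(X|Y) = H(X,Y) - H(Y) = 2.39428 - 1.46184 = 0.9324 bits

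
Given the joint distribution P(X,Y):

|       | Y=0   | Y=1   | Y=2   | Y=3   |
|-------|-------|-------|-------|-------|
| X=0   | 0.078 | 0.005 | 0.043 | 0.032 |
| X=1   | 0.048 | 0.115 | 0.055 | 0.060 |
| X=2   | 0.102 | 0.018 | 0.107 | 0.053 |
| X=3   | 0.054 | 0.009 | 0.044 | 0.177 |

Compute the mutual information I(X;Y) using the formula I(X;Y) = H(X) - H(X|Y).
0.2504 bits

I(X;Y) = H(X) - H(X|Y)

Marginal of X (row sums):
  P(X=0) = 0.078 + 0.005 + 0.043 + 0.032 = 0.158
  P(X=1) = 0.048 + 0.115 + 0.055 + 0.060 = 0.278
  P(X=2) = 0.102 + 0.018 + 0.107 + 0.053 = 0.280
  P(X=3) = 0.054 + 0.009 + 0.044 + 0.177 = 0.284
H(X) = -[0.158·log₂(0.158) + 0.278·log₂(0.278) + 0.280·log₂(0.280) + 0.284·log₂(0.284)]
  = 0.420597 + 0.513422 + 0.514220 + 0.515755 = 1.96399 bits

Marginal of Y (column sums):
  P(Y=0) = 0.078 + 0.048 + 0.102 + 0.054 = 0.282
  P(Y=1) = 0.005 + 0.115 + 0.018 + 0.009 = 0.147
  P(Y=2) = 0.043 + 0.055 + 0.107 + 0.044 = 0.249
  P(Y=3) = 0.032 + 0.060 + 0.053 + 0.177 = 0.322
H(X|Y) = Σ_y P(y)·H(X|Y=y):
  Y=0: P(Y=0) = 0.282, P(X|Y=0) = (13/47, 8/47, 17/47, 9/47) → H(X|Y=0) = 1.934974
  Y=1: P(Y=1) = 0.147, P(X|Y=1) = (5/147, 115/147, 6/49, 3/49) → H(X|Y=1) = 1.060700
  Y=2: P(Y=2) = 0.249, P(X|Y=2) = (43/249, 55/249, 107/249, 44/249) → H(X|Y=2) = 1.884275
  Y=3: P(Y=3) = 0.322, P(X|Y=3) = (16/161, 30/161, 53/322, 177/322) → H(X|Y=3) = 1.685701
H(X|Y) = 0.282·1.934974 + 0.147·1.060700 + 0.249·1.884275 + 0.322·1.685701 = 1.71357 bits

I(X;Y) = H(X) - H(X|Y) = 1.96399 - 1.71357 = 0.2504 bits

Cross-check via I(X;Y) = H(X) + H(Y) - H(X,Y): computing H(Y) from the column sums and H(X,Y) from the 16 cells in the same way gives H(Y) = 1.94748 bits and H(X,Y) = 3.66105 bits, so
I(X;Y) = 1.96399 + 1.94748 - 3.66105 = 0.2504 bits ✓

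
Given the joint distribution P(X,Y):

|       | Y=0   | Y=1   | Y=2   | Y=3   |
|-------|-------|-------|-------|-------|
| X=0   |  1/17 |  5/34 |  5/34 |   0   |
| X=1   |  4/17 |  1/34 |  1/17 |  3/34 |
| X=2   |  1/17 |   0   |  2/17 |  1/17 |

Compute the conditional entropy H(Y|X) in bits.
1.5397 bits

H(Y|X) = H(X,Y) - H(X)

H(X,Y) = -Σ_{x,y} P(x,y) log₂ P(x,y). Per-cell terms -P(x,y)·log₂P(x,y):
  X=0: 0.2404390, 0.4066963, 0.4066963, 0.0000000
  X=1: 0.4911677, 0.1496313, 0.2404390, 0.3090441
  X=2: 0.2404390, 0.0000000, 0.3632309, 0.2404390
  (cells with P = 0 contribute 0)
Sum of the 12 terms: H(X,Y) = 3.088223 bits

Marginal of X (row sums):
  P(X=0) = 1/17 + 5/34 + 5/34 + 0 = 6/17
  P(X=1) = 4/17 + 1/34 + 1/17 + 3/34 = 7/17
  P(X=2) = 1/17 + 0 + 2/17 + 1/17 = 4/17
H(X) = -[(6/17)·log₂(6/17) + (7/17)·log₂(7/17) + (4/17)·log₂(4/17)]
  = 0.5302942 + 0.5271033 + 0.4911677 = 1.548565 bits

H(Y|X) = H(X,Y) - H(X) = 3.088223 - 1.548565 = 1.5397 bits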